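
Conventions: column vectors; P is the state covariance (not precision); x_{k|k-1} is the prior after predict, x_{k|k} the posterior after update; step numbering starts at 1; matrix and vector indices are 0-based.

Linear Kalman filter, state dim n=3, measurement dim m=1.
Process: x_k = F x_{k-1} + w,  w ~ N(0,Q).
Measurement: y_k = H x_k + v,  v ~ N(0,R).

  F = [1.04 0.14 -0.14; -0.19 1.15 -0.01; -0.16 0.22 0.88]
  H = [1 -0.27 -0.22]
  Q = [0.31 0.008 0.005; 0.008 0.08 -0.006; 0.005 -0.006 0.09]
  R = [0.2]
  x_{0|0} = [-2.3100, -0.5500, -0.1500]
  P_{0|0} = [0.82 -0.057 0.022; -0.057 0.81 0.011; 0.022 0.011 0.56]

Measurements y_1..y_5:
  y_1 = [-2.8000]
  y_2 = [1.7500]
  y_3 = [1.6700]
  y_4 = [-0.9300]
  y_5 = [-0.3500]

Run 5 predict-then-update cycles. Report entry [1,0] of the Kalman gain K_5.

step 1: x^-=[-2.4584, -0.1921, 0.1166]  P^-=[1.2003 -0.0909 -0.1656; -0.0909 1.2056 0.2393; -0.1656 0.2393 0.5859]  S=[1.6670]  K=[0.7566; -0.2814; -0.2154]  nu=[-0.3678]  x^+=[-2.7367, -0.0886, 0.1958]  P^+=[0.2460 0.2640 0.1061; 0.2640 1.0736 0.1382; 0.1061 0.1382 0.5086]
step 2: x^-=[-2.8860, 0.4161, 0.5907]  P^-=[0.6476 0.4210 0.1012; 0.4210 1.3907 0.3310; 0.1012 0.3310 0.5471]  S=[0.7429]  K=[0.6887; -0.0368; -0.1461]  nu=[4.8783]  x^+=[0.4738, 0.2367, -0.1218]  P^+=[0.2952 0.4398 0.1760; 0.4398 1.3896 0.3270; 0.1760 0.3270 0.5313]
step 3: x^-=[0.5430, 0.1833, -0.1309]  P^-=[0.7309 0.6382 0.2192; 0.6382 1.7295 0.5517; 0.2192 0.5517 0.6224]  S=[0.7116]  K=[0.7173; 0.0701; -0.0937]  nu=[1.1478]  x^+=[1.3662, 0.2638, -0.2384]  P^+=[0.3648 0.6024 0.2670; 0.6024 1.7260 0.5563; 0.2670 0.5563 0.6161]
step 4: x^-=[1.4911, 0.0461, -0.3704]  P^-=[0.8264 0.8331 0.3476; 0.8331 2.1008 0.8179; 0.3476 0.8179 0.7578]  S=[0.7105]  K=[0.7388; 0.1210; -0.0562]  nu=[-2.4902]  x^+=[-0.3487, -0.2551, -0.2305]  P^+=[0.4385 0.7696 0.3771; 0.7696 2.0904 0.8227; 0.3771 0.8227 0.7556]
step 5: x^-=[-0.3661, -0.2248, -0.2032]  P^-=[0.9221 1.0314 0.4918; 1.0314 2.5067 1.1241; 0.4918 1.1241 0.9457]  S=[0.7108]  K=[0.7533; 0.1510; -0.0278]  nu=[-0.0893]  x^+=[-0.4334, -0.2383, -0.2007]  P^+=[0.5188 0.9506 0.5067; 0.9506 2.4905 1.1271; 0.5067 1.1271 0.9451]

K[1,0] = 0.1510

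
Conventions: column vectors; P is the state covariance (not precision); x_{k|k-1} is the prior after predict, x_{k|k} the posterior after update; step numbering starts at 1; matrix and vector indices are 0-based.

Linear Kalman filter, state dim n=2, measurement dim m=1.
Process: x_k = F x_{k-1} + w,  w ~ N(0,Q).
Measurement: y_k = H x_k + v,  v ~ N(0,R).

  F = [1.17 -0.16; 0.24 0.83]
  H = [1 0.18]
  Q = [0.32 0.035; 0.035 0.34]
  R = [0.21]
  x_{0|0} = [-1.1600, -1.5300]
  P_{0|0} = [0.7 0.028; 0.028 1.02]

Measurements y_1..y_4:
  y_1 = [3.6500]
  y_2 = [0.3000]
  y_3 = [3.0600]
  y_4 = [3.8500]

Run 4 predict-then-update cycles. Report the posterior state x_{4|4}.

step 1: x^-=[-1.1124, -1.5483]  P^-=[1.2939 0.1222; 0.1222 1.0942]  S=[1.5833]  K=[0.8311; 0.2016]  nu=[5.0411]  x^+=[3.0772, -0.5321]  P^+=[0.2003 -0.1430; -0.1430 1.0298]
step 2: x^-=[3.6854, 0.2969]  P^-=[0.6741 -0.1789; -0.1789 1.0040]  S=[0.8522]  K=[0.7532; 0.0021]  nu=[-3.4389]  x^+=[1.0953, 0.2897]  P^+=[0.1906 -0.1803; -0.1803 1.0040]
step 3: x^-=[1.2351, 0.5033]  P^-=[0.6741 -0.2129; -0.2129 0.9708]  S=[0.8389]  K=[0.7579; -0.0455]  nu=[1.7343]  x^+=[2.5495, 0.4243]  P^+=[0.1923 -0.1840; -0.1840 0.9691]
step 4: x^-=[2.9150, 0.9641]  P^-=[0.6769 -0.2113; -0.2113 0.9454]  S=[0.8415]  K=[0.7592; -0.0489]  nu=[0.7614]  x^+=[3.4931, 0.9268]  P^+=[0.1919 -0.1801; -0.1801 0.9433]

x_post = [3.4931, 0.9268]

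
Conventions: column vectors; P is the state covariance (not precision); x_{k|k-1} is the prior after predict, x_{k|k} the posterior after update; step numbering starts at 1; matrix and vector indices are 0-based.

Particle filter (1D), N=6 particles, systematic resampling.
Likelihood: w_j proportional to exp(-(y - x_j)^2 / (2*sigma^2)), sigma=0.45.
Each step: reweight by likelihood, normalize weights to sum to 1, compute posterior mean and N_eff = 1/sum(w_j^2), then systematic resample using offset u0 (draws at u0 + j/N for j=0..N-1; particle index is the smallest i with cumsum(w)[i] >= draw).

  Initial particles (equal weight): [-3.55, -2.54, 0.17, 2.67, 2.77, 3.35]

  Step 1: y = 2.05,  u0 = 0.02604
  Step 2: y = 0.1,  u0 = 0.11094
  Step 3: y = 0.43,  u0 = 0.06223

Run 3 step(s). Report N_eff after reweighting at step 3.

step 1: w=[0.0000, 0.0000, 0.0002, 0.5687, 0.4085, 0.0226]  mean=2.7256  Neff=2.0378  idx=[3, 3, 3, 3, 4, 4]
step 2: w=[0.2199, 0.2199, 0.2199, 0.2199, 0.0603, 0.0603]  mean=2.6821  Neff=4.9847  idx=[0, 1, 2, 2, 3, 5]
step 3: w=[0.1879, 0.1879, 0.1879, 0.1879, 0.1879, 0.0606]  mean=2.6761  Neff=5.5507  idx=[0, 1, 2, 2, 3, 4]

N_eff = 5.5507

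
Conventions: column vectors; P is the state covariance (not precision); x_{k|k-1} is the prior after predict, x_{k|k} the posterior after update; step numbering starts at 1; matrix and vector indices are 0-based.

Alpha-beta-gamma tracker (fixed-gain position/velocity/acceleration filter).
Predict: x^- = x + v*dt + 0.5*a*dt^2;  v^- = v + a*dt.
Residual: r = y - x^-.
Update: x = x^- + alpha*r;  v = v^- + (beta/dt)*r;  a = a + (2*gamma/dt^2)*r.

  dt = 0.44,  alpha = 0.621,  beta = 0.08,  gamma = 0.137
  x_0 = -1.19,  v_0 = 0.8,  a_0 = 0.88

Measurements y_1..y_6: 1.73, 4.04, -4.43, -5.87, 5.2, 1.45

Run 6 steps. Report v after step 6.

step 1: x_pred=-0.7528  r=2.4828  x^+=0.7890  v^+=1.6386  a^+=4.3939
step 2: x_pred=1.9353  r=2.1047  x^+=3.2423  v^+=3.9546  a^+=7.3726
step 3: x_pred=5.6960  r=-10.1260  x^+=-0.5922  v^+=5.3575  a^+=-6.9586
step 4: x_pred=1.0914  r=-6.9614  x^+=-3.2316  v^+=1.0299  a^+=-16.8111
step 5: x_pred=-4.4058  r=9.6058  x^+=1.5594  v^+=-4.6205  a^+=-3.2162
step 6: x_pred=-0.7849  r=2.2349  x^+=0.6030  v^+=-5.6292  a^+=-0.0531

v_post = -5.6292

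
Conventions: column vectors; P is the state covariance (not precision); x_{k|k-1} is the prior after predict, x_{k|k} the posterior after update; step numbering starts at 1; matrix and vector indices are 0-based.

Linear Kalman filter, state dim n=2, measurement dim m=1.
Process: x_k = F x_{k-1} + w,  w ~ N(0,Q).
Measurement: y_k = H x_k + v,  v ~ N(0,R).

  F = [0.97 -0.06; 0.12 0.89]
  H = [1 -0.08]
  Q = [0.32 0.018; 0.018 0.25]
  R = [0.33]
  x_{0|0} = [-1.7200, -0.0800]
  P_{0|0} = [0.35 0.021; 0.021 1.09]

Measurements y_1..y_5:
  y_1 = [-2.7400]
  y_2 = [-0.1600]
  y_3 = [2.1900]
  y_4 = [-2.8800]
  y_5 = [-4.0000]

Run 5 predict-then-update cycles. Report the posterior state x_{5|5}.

x_post = [-2.9592, -0.3334]

step 1: x^-=[-1.6636, -0.2776]  P^-=[0.6508 0.0185; 0.0185 1.1229]  S=[0.9850]  K=[0.6592; -0.0724]  nu=[-1.0986]  x^+=[-2.3878, -0.1981]  P^+=[0.2228 0.0655; 0.0655 1.1178]
step 2: x^-=[-2.3043, -0.4628]  P^-=[0.5260 0.0403; 0.0403 1.1526]  S=[0.8569]  K=[0.6101; -0.0605]  nu=[2.1072]  x^+=[-1.0187, -0.5903]  P^+=[0.2071 0.0720; 0.0720 1.1494]
step 3: x^-=[-0.9527, -0.6477]  P^-=[0.5106 0.0423; 0.0423 1.1788]  S=[0.8414]  K=[0.6028; -0.0618]  nu=[3.0909]  x^+=[0.9106, -0.8385]  P^+=[0.2048 0.0737; 0.0737 1.1756]
step 4: x^-=[0.9336, -0.6370]  P^-=[0.5084 0.0421; 0.0421 1.1999]  S=[0.8393]  K=[0.6017; -0.0642]  nu=[-3.8646]  x^+=[-1.3917, -0.3890]  P^+=[0.2045 0.0745; 0.0745 1.1964]
step 5: x^-=[-1.3266, -0.5132]  P^-=[0.5081 0.0417; 0.0417 1.2166]  S=[0.8392]  K=[0.6015; -0.0663]  nu=[-2.7145]  x^+=[-2.9592, -0.3334]  P^+=[0.2045 0.0752; 0.0752 1.2129]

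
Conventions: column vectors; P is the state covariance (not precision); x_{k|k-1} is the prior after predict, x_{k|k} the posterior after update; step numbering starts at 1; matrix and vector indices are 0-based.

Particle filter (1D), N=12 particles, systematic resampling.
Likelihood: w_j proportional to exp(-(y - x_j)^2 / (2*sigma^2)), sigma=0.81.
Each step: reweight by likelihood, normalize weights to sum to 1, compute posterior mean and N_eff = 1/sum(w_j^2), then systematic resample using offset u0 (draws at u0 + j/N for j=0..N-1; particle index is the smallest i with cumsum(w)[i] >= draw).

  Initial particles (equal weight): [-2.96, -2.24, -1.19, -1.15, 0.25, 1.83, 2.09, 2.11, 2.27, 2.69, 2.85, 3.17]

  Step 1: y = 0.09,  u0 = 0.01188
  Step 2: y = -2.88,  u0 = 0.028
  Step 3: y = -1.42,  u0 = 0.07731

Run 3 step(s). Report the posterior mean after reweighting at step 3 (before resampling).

post_mean = -1.1702

step 1: w=[0.0005, 0.0088, 0.1575, 0.1700, 0.5382, 0.0546, 0.0260, 0.0245, 0.0147, 0.0032, 0.0017, 0.0004]  mean=-0.0155  Neff=2.8739  idx=[2, 2, 3, 3, 4, 4, 4, 4, 4, 4, 4, 5]
step 2: w=[0.2606, 0.2606, 0.2348, 0.2348, 0.0013, 0.0013, 0.0013, 0.0013, 0.0013, 0.0013, 0.0013, 0.0000]  mean=-1.1580  Neff=4.0634  idx=[0, 0, 0, 1, 1, 1, 2, 2, 2, 3, 3, 3]
step 3: w=[0.0840, 0.0840, 0.0840, 0.0840, 0.0840, 0.0840, 0.0827, 0.0827, 0.0827, 0.0827, 0.0827, 0.0827]  mean=-1.1702  Neff=11.9993  idx=[0, 1, 2, 3, 4, 5, 6, 7, 8, 9, 10, 11]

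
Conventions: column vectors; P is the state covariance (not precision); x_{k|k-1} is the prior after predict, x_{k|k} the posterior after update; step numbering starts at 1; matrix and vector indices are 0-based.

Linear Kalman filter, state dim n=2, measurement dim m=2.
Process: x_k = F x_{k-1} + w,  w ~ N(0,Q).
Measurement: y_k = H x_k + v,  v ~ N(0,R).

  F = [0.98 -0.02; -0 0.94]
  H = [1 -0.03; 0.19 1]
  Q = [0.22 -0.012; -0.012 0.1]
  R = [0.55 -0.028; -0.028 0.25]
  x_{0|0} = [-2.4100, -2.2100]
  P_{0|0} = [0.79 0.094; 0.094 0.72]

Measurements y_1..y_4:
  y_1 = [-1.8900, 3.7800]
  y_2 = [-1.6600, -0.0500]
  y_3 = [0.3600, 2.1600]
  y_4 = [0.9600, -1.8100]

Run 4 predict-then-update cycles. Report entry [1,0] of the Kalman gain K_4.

step 1: x^-=[-2.3176, -2.0774]  P^-=[0.9753 0.0611; 0.0611 0.7362]  S=[1.5223 0.1959; 0.1959 1.0446]  K=[0.6242 0.1188; -0.0682 0.7287]  nu=[0.3653, 6.2977]  x^+=[-1.3416, 2.4866]  P^+=[0.3384 -0.0521; -0.0521 0.1940]
step 2: x^-=[-1.3645, 2.3374]  P^-=[0.5471 -0.0636; -0.0636 0.2714]  S=[1.1012 0.0046; 0.0046 0.5170]  K=[0.4983 0.0736; -0.0672 0.5022]  nu=[-0.2254, -2.1281]  x^+=[-1.6335, 1.2838]  P^+=[0.2706 -0.0470; -0.0470 0.1363]
step 3: x^-=[-1.6265, 1.2068]  P^-=[0.4818 -0.0578; -0.0578 0.2205]  S=[1.0354 -0.0006; -0.0006 0.4659]  K=[0.4670 0.0729; -0.0620 0.4496]  nu=[2.0227, 1.2622]  x^+=[-0.5898, 1.6489]  P^+=[0.2535 -0.0430; -0.0430 0.1223]
step 4: x^-=[-0.6110, 1.5500]  P^-=[0.4652 -0.0539; -0.0539 0.2081]  S=[1.0186 0.0005; 0.0005 0.4544]  K=[0.4582 0.0753; -0.0593 0.4354]  nu=[1.6175, -3.2439]  x^+=[-0.1141, 0.0415]  P^+=[0.2487 -0.0413; -0.0413 0.1184]

K[1,0] = -0.0593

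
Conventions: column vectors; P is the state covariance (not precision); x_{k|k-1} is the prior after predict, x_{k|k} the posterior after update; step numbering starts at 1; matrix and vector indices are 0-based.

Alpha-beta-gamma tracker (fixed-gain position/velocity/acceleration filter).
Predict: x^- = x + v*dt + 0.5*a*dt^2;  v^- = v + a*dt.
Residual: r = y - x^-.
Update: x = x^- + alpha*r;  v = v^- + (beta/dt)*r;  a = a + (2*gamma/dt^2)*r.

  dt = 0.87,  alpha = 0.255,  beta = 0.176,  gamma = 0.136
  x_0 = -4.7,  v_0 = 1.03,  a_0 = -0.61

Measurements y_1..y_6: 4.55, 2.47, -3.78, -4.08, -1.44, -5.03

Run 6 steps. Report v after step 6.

step 1: x_pred=-4.0348  r=8.5848  x^+=-1.8456  v^+=2.2360  a^+=2.4750
step 2: x_pred=1.0363  r=1.4337  x^+=1.4019  v^+=4.6793  a^+=2.9902
step 3: x_pred=6.6045  r=-10.3845  x^+=3.9565  v^+=5.1800  a^+=-0.7416
step 4: x_pred=8.1824  r=-12.2624  x^+=5.0555  v^+=2.0542  a^+=-5.1482
step 5: x_pred=4.8943  r=-6.3343  x^+=3.2790  v^+=-3.7062  a^+=-7.4245
step 6: x_pred=-2.7552  r=-2.2748  x^+=-3.3352  v^+=-10.6257  a^+=-8.2420

v_post = -10.6257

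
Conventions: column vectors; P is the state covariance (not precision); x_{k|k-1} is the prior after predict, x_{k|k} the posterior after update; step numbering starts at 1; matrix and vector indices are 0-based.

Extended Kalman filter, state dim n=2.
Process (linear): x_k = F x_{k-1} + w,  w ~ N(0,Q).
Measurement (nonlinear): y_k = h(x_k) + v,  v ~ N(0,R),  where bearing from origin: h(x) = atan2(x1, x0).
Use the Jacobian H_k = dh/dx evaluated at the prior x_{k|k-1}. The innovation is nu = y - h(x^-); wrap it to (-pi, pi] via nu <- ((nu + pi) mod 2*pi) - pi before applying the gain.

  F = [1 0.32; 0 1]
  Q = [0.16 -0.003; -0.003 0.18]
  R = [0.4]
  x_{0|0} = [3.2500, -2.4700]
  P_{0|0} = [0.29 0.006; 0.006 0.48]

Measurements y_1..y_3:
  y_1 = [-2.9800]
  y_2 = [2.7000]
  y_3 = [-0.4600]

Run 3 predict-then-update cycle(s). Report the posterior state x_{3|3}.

step 1: x^-=[2.4596, -2.4700]  P^-=[0.5030 0.1566; 0.1566 0.6600]  H_jac=[0.2033 0.2024]  S=[0.4607]  K=[0.2907; 0.3591]  nu=[-2.1925]  x^+=[1.8222, -3.2573]  P^+=[0.4640 0.1085; 0.1085 0.6006]
step 2: x^-=[0.7798, -3.2573]  P^-=[0.7550 0.2977; 0.2977 0.7806]  H_jac=[0.2904 0.0695]  S=[0.4794]  K=[0.5004; 0.2935]  nu=[-2.2474]  x^+=[-0.3448, -3.9168]  P^+=[0.6349 0.2273; 0.2273 0.7393]
step 3: x^-=[-1.5982, -3.9168]  P^-=[1.0161 0.4609; 0.4609 0.9193]  H_jac=[0.2189 -0.0893]  S=[0.4380]  K=[0.4138; 0.0429]  nu=[1.4982]  x^+=[-0.9782, -3.8526]  P^+=[0.9411 0.4531; 0.4531 0.9185]

x_post = [-0.9782, -3.8526]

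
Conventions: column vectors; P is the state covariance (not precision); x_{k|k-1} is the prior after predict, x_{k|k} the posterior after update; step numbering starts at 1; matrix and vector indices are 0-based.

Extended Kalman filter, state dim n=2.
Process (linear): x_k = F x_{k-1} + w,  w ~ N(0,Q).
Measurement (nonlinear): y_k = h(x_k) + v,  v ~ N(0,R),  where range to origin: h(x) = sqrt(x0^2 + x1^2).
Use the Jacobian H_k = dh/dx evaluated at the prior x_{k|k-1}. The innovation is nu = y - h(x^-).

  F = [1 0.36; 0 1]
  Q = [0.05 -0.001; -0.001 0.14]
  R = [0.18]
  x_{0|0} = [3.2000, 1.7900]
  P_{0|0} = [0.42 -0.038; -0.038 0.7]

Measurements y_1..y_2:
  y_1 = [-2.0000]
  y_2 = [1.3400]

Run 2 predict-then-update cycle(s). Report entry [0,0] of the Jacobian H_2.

H_jac[0,0] = -0.3384

step 1: x^-=[3.8444, 1.7900]  P^-=[0.5334 0.2130; 0.2130 0.8400]  H_jac=[0.9065 0.4221]  S=[0.9310]  K=[0.6159; 0.5882]  nu=[-6.2407]  x^+=[0.0006, -1.8811]  P^+=[0.1802 -0.1243; -0.1243 0.5178]
step 2: x^-=[-0.6766, -1.8811]  P^-=[0.2078 0.0611; 0.0611 0.6578]  H_jac=[-0.3384 -0.9410]  S=[0.8252]  K=[-0.1549; -0.7752]  nu=[-0.6590]  x^+=[-0.5745, -1.3702]  P^+=[0.1880 -0.0380; -0.0380 0.1619]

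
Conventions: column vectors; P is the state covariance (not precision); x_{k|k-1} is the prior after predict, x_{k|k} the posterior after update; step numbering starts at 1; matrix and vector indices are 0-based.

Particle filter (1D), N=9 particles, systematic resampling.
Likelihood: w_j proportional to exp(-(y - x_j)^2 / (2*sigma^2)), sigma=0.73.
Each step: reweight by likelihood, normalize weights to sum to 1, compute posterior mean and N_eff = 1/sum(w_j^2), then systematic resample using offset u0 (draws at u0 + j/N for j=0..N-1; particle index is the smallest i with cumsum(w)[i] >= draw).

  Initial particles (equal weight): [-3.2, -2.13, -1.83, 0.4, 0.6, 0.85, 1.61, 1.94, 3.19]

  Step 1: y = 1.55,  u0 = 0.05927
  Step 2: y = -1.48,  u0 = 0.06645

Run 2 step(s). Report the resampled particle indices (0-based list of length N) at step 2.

resampled_idx = [0, 0, 0, 0, 0, 1, 1, 2, 3]

step 1: w=[0.0000, 0.0000, 0.0000, 0.0878, 0.1302, 0.1917, 0.3026, 0.2633, 0.0243]  mean=1.3519  Neff=4.4860  idx=[3, 4, 5, 5, 6, 6, 7, 7, 7]
step 2: w=[0.5488, 0.2610, 0.0928, 0.0928, 0.0019, 0.0019, 0.0003, 0.0003, 0.0003]  mean=0.5416  Neff=2.5873  idx=[0, 0, 0, 0, 0, 1, 1, 2, 3]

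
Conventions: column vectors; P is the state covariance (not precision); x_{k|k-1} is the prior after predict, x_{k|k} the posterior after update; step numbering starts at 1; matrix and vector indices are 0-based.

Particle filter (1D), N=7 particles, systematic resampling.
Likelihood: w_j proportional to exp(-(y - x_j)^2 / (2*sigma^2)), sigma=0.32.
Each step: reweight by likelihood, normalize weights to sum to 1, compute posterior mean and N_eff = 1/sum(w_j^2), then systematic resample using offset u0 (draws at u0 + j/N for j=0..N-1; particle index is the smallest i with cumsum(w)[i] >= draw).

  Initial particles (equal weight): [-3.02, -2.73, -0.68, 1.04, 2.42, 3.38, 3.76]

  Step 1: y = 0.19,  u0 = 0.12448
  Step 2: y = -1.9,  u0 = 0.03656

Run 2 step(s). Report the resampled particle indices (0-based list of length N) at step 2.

step 1: w=[0.0000, 0.0000, 0.4581, 0.5419, 0.0000, 0.0000, 0.0000]  mean=0.2521  Neff=1.9861  idx=[2, 2, 2, 3, 3, 3, 3]
step 2: w=[0.3333, 0.3333, 0.3333, 0.0000, 0.0000, 0.0000, 0.0000]  mean=-0.6800  Neff=3.0000  idx=[0, 0, 0, 1, 1, 2, 2]

resampled_idx = [0, 0, 0, 1, 1, 2, 2]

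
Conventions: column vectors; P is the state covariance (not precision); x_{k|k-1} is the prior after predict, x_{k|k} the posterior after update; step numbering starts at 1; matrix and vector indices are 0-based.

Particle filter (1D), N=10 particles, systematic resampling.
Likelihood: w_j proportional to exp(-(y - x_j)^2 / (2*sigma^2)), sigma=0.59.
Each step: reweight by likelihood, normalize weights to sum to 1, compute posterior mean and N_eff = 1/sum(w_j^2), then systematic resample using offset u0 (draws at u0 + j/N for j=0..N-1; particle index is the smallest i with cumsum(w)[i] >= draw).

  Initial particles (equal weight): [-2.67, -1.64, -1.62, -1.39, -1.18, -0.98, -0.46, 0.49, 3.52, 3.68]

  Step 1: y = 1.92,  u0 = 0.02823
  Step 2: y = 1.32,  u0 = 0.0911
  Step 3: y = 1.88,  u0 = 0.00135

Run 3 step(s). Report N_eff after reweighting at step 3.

N_eff = 10.0000

step 1: w=[0.0000, 0.0000, 0.0000, 0.0000, 0.0000, 0.0001, 0.0032, 0.5871, 0.2802, 0.1294]  mean=1.7485  Neff=2.2731  idx=[7, 7, 7, 7, 7, 7, 8, 8, 8, 9]
step 2: w=[0.1664, 0.1664, 0.1664, 0.1664, 0.1664, 0.1664, 0.0004, 0.0004, 0.0004, 0.0002]  mean=0.4944  Neff=6.0172  idx=[0, 1, 1, 2, 2, 3, 4, 4, 5, 5]
step 3: w=[0.1000, 0.1000, 0.1000, 0.1000, 0.1000, 0.1000, 0.1000, 0.1000, 0.1000, 0.1000]  mean=0.4900  Neff=10.0000  idx=[0, 1, 2, 3, 4, 5, 6, 7, 8, 9]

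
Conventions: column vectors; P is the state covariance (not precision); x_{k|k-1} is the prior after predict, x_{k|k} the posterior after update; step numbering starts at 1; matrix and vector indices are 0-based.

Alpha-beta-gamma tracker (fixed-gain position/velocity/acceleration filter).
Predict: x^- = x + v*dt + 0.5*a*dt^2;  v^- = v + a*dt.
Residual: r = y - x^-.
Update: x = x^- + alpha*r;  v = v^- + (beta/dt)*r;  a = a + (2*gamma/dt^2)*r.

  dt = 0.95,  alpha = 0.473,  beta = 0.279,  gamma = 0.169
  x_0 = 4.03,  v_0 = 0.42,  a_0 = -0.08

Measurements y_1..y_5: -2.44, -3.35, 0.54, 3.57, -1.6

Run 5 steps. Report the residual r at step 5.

resid = 0.7011

step 1: x_pred=4.3929  r=-6.8329  x^+=1.1609  v^+=-1.6627  a^+=-2.6390
step 2: x_pred=-1.6095  r=-1.7405  x^+=-2.4328  v^+=-4.6809  a^+=-3.2909
step 3: x_pred=-8.3647  r=8.9047  x^+=-4.1528  v^+=-5.1921  a^+=0.0441
step 4: x_pred=-9.0654  r=12.6354  x^+=-3.0888  v^+=-1.4394  a^+=4.7762
step 5: x_pred=-2.3011  r=0.7011  x^+=-1.9695  v^+=3.3038  a^+=5.0388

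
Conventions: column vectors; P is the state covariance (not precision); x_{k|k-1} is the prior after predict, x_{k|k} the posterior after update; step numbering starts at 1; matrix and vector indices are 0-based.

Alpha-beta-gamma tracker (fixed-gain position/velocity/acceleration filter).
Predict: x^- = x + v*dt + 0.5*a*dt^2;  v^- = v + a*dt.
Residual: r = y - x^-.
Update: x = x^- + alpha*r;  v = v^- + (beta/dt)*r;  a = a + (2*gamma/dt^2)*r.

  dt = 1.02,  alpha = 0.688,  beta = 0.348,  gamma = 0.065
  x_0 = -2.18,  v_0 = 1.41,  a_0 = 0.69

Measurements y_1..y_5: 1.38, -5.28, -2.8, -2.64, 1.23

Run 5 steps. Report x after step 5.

step 1: x_pred=-0.3829  r=1.7629  x^+=0.8300  v^+=2.7152  a^+=0.9103
step 2: x_pred=4.0731  r=-9.3531  x^+=-2.3618  v^+=0.4527  a^+=-0.2584
step 3: x_pred=-2.0345  r=-0.7655  x^+=-2.5612  v^+=-0.0721  a^+=-0.3541
step 4: x_pred=-2.8189  r=0.1789  x^+=-2.6958  v^+=-0.3722  a^+=-0.3317
step 5: x_pred=-3.2480  r=4.4780  x^+=-0.1671  v^+=0.8173  a^+=0.2278

x_post = -0.1671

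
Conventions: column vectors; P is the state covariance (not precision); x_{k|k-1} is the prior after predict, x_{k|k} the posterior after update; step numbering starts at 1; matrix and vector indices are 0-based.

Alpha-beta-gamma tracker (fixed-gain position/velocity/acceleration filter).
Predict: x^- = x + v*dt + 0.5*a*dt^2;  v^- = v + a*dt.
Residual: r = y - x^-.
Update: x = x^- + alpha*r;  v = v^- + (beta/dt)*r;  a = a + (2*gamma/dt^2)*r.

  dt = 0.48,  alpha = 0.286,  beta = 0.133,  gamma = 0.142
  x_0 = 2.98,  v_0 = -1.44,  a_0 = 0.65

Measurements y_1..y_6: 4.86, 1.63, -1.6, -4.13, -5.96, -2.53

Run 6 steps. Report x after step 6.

step 1: x_pred=2.3637  r=2.4963  x^+=3.0776  v^+=-0.4363  a^+=3.7271
step 2: x_pred=3.2976  r=-1.6676  x^+=2.8206  v^+=0.8906  a^+=1.6716
step 3: x_pred=3.4407  r=-5.0407  x^+=1.9991  v^+=0.2963  a^+=-4.5418
step 4: x_pred=1.6181  r=-5.7481  x^+=-0.0259  v^+=-3.4765  a^+=-11.6271
step 5: x_pred=-3.0340  r=-2.9260  x^+=-3.8709  v^+=-9.8682  a^+=-15.2337
step 6: x_pred=-10.3625  r=7.8325  x^+=-8.1224  v^+=-15.0101  a^+=-5.5791

x_post = -8.1224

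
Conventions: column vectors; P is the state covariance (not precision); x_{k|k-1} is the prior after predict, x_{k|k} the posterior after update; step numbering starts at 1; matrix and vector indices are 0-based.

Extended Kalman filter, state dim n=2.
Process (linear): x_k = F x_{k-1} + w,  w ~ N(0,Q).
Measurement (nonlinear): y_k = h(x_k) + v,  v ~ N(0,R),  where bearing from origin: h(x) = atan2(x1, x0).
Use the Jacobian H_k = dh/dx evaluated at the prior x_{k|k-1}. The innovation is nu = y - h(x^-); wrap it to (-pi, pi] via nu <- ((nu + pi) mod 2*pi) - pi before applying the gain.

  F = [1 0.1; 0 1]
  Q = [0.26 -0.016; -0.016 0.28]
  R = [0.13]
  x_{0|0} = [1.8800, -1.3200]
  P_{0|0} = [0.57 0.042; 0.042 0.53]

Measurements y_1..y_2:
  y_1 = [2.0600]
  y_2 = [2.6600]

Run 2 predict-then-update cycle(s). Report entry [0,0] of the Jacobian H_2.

H_jac[0,0] = -0.0735

step 1: x^-=[1.7480, -1.3200]  P^-=[0.8437 0.0790; 0.0790 0.8100]  H_jac=[0.2751 0.3643]  S=[0.3172]  K=[0.8225; 0.9988]  nu=[2.7068]  x^+=[3.9743, 1.3836]  P^+=[0.6291 -0.1816; -0.1816 0.4935]
step 2: x^-=[4.1126, 1.3836]  P^-=[0.8577 -0.1482; -0.1482 0.7735]  H_jac=[-0.0735 0.2184]  S=[0.1763]  K=[-0.5412; 1.0202]  nu=[2.3355]  x^+=[2.8487, 3.7662]  P^+=[0.8061 -0.0509; -0.0509 0.5900]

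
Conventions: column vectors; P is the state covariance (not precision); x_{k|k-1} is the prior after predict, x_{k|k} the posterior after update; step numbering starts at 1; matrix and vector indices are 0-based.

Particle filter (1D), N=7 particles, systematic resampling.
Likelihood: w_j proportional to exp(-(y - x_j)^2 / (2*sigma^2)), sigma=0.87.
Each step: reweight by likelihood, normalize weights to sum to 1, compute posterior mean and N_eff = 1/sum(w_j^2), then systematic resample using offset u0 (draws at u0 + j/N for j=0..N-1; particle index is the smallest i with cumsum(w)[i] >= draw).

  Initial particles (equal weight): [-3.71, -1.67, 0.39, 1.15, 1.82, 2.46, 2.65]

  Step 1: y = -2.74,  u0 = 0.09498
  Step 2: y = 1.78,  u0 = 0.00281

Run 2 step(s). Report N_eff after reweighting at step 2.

N_eff = 3.0000

step 1: w=[0.5328, 0.4656, 0.0015, 0.0000, 0.0000, 0.0000, 0.0000]  mean=-2.7536  Neff=1.9973  idx=[0, 0, 0, 0, 1, 1, 1]
step 2: w=[0.0000, 0.0000, 0.0000, 0.0000, 0.3333, 0.3333, 0.3333]  mean=-1.6700  Neff=3.0000  idx=[4, 4, 4, 5, 5, 6, 6]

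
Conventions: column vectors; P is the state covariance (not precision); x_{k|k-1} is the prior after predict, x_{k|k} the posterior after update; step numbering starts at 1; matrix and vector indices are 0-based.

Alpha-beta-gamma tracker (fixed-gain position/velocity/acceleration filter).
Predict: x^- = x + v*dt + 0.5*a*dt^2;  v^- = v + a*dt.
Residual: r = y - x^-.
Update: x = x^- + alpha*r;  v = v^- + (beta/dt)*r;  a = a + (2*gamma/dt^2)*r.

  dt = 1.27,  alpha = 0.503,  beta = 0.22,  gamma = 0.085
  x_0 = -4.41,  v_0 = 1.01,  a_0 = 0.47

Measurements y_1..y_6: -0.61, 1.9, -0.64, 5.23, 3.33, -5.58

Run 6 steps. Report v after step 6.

step 1: x_pred=-2.7483  r=2.1383  x^+=-1.6727  v^+=1.9773  a^+=0.6954
step 2: x_pred=1.3992  r=0.5008  x^+=1.6511  v^+=2.9472  a^+=0.7482
step 3: x_pred=5.9974  r=-6.6374  x^+=2.6588  v^+=2.7475  a^+=0.0486
step 4: x_pred=6.1873  r=-0.9573  x^+=5.7058  v^+=2.6434  a^+=-0.0523
step 5: x_pred=9.0207  r=-5.6907  x^+=6.1583  v^+=1.5911  a^+=-0.6521
step 6: x_pred=7.6531  r=-13.2331  x^+=0.9969  v^+=-1.5294  a^+=-2.0469

v_post = -1.5294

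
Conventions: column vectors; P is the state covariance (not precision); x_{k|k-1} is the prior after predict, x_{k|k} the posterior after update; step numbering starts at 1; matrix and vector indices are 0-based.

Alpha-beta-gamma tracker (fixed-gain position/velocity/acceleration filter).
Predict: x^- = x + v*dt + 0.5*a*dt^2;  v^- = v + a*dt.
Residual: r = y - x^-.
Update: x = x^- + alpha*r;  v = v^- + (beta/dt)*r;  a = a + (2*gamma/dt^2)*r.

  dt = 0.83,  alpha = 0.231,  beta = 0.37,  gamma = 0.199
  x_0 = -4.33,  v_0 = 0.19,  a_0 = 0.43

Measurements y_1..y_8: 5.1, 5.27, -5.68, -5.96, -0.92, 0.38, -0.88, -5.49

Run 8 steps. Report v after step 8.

step 1: x_pred=-4.0242  r=9.1242  x^+=-1.9165  v^+=4.6143  a^+=5.7013
step 2: x_pred=3.8772  r=1.3928  x^+=4.1989  v^+=9.9673  a^+=6.5060
step 3: x_pred=14.7128  r=-20.3928  x^+=10.0021  v^+=6.2765  a^+=-5.2756
step 4: x_pred=13.3944  r=-19.3544  x^+=8.9235  v^+=-6.7301  a^+=-16.4572
step 5: x_pred=-2.3311  r=1.4111  x^+=-2.0052  v^+=-19.7605  a^+=-15.6420
step 6: x_pred=-23.7943  r=24.1743  x^+=-18.2100  v^+=-21.9669  a^+=-1.6757
step 7: x_pred=-37.0198  r=36.1398  x^+=-28.6715  v^+=-7.2473  a^+=19.2034
step 8: x_pred=-28.0721  r=22.5821  x^+=-22.8556  v^+=18.7583  a^+=32.2498

v_post = 18.7583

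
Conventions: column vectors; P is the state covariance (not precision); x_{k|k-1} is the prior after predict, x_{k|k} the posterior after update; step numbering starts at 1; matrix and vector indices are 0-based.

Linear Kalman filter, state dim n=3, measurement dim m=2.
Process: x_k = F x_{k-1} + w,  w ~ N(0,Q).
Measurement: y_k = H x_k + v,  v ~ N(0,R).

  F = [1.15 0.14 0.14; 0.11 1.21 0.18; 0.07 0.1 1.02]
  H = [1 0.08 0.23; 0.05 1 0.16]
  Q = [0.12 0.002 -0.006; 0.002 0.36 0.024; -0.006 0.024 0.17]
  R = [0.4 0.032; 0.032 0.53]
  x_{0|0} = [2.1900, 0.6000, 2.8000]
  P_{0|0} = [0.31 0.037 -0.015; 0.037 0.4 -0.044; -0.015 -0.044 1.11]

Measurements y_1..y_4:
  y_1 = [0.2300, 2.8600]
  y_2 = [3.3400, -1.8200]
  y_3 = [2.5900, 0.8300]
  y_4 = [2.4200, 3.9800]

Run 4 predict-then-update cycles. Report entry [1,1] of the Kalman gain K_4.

step 1: x^-=[2.9945, 1.4709, 3.0693]  P^-=[0.5649 0.1771 0.1630; 0.1771 0.9754 0.2252; 0.1630 0.2252 1.3198]  S=[1.1526 0.4473; 0.4473 1.6330]  K=[0.5370 -0.0054; 0.0267 0.6175; 0.3523 0.1757]  nu=[-3.5881, 0.7483]  x^+=[1.0635, 1.8373, 1.9368]  P^+=[0.2350 0.0178 -0.0948; 0.0178 0.3372 -0.0622; -0.0948 -0.0622 1.0710]
step 2: x^-=[1.7514, 2.6888, 2.2338]  P^-=[0.4312 0.1076 0.0509; 0.1076 0.8651 0.1752; 0.0509 0.1752 1.2628]  S=[0.9506 0.3286; 0.3286 1.4962]  K=[0.4796 -0.0135; 0.0226 0.5956; 0.3096 0.1859]  nu=[0.8597, -4.9538]  x^+=[2.2309, -0.2423, 1.5792]  P^+=[0.2165 0.0157 -0.1144; 0.0157 0.3251 -0.0590; -0.1144 -0.0590 1.0822]
step 3: x^-=[2.7527, 0.2365, 1.7427]  P^-=[0.3998 0.0968 0.0279; 0.0968 0.8475 0.1770; 0.0279 0.1770 1.2721]  S=[0.9073 0.3116; 0.3116 1.4778]  K=[0.4614 -0.0152; 0.0234 0.5910; 0.3019 0.1948]  nu=[-0.5824, 0.1770]  x^+=[2.4812, 0.3275, 1.6014]  P^+=[0.2106 0.0155 -0.1207; 0.0155 0.3222 -0.0565; -0.1207 -0.0565 1.0966]
step 4: x^-=[3.1234, 0.9575, 1.8398]  P^-=[0.3902 0.0948 0.0224; 0.0948 0.8446 0.1816; 0.0224 0.1816 1.2866]  S=[0.8959 0.3095; 0.3095 1.4765]  K=[0.4552 -0.0156; 0.0240 0.5899; 0.3025 0.1998]  nu=[-1.2032, 2.5720]  x^+=[2.5357, 2.4457, 1.9897]  P^+=[0.2086 0.0156 -0.1231; 0.0156 0.3215 -0.0556; -0.1231 -0.0556 1.1084]

K[1,1] = 0.5899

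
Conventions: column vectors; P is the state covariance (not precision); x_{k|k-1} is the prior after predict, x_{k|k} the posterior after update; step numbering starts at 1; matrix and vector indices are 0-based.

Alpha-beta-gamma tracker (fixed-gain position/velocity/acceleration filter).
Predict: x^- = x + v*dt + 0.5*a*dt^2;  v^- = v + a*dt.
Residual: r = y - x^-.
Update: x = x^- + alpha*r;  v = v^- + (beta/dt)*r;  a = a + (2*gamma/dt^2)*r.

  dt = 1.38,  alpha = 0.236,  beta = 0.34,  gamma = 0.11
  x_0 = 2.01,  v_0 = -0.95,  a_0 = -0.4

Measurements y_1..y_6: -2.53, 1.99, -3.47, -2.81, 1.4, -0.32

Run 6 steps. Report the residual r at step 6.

resid = -0.8589

step 1: x_pred=0.3181  r=-2.8481  x^+=-0.3540  v^+=-2.2037  a^+=-0.7290
step 2: x_pred=-4.0893  r=6.0793  x^+=-2.6546  v^+=-1.7120  a^+=-0.0267
step 3: x_pred=-5.0426  r=1.5726  x^+=-4.6714  v^+=-1.3614  a^+=0.1549
step 4: x_pred=-6.4026  r=3.5926  x^+=-5.5548  v^+=-0.2624  a^+=0.5700
step 5: x_pred=-5.3742  r=6.7742  x^+=-3.7755  v^+=2.1931  a^+=1.3525
step 6: x_pred=0.5389  r=-0.8589  x^+=0.3362  v^+=3.8480  a^+=1.2533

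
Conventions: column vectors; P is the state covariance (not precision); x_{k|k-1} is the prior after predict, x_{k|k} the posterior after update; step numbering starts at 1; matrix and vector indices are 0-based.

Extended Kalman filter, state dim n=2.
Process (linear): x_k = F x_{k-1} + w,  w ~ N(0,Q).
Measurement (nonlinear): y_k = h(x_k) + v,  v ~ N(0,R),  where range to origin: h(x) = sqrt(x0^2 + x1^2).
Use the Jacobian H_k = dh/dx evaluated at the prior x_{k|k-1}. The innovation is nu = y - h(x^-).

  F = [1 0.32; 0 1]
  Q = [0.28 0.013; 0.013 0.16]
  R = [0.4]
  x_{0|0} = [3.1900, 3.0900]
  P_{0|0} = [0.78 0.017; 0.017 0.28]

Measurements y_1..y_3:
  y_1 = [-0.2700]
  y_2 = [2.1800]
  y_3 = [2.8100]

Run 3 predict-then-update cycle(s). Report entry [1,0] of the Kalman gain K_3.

K[1,0] = 0.3293

step 1: x^-=[4.1788, 3.0900]  P^-=[1.0996 0.1196; 0.1196 0.4400]  H_jac=[0.8041 0.5946]  S=[1.3808]  K=[0.6918; 0.2591]  nu=[-5.4672]  x^+=[0.3966, 1.6734]  P^+=[0.4387 -0.1279; -0.1279 0.3473]
step 2: x^-=[0.9321, 1.6734]  P^-=[0.6724 -0.0038; -0.0038 0.5073]  H_jac=[0.4866 0.8736]  S=[0.9432]  K=[0.3434; 0.4679]  nu=[0.2645]  x^+=[1.0229, 1.7972]  P^+=[0.5612 -0.1553; -0.1553 0.3008]
step 3: x^-=[1.5980, 1.7972]  P^-=[0.7726 -0.0461; -0.0461 0.4608]  H_jac=[0.6645 0.7473]  S=[0.9527]  K=[0.5027; 0.3293]  nu=[0.4051]  x^+=[1.8017, 1.9306]  P^+=[0.5318 -0.2038; -0.2038 0.3575]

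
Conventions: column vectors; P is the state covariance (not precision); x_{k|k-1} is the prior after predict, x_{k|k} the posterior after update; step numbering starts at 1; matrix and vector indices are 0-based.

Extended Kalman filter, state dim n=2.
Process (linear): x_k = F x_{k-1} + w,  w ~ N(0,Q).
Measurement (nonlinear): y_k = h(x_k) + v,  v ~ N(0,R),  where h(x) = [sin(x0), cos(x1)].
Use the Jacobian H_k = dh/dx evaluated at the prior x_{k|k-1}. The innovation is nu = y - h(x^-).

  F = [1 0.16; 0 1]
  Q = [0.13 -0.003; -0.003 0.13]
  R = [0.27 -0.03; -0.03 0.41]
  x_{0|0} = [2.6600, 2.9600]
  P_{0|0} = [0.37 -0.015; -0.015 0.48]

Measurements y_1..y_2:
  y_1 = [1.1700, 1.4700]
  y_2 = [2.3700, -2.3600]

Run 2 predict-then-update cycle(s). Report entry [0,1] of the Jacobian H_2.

step 1: x^-=[3.1336, 2.9600]  P^-=[0.5075 0.0588; 0.0588 0.6100]  H_jac=[-1.0000 0.0000; 0.0000 -0.1806]  S=[0.7775 -0.0194; -0.0194 0.4299]  K=[-0.6541 -0.0542; -0.0821 -0.2600]  nu=[1.1620, 2.4536]  x^+=[2.2406, 2.2268]  P^+=[0.1750 0.0144; 0.0144 0.5765]
step 2: x^-=[2.5969, 2.2268]  P^-=[0.3243 0.1036; 0.1036 0.7065]  H_jac=[-0.8553 0.0000; 0.0000 -0.7925]  S=[0.5073 0.0402; 0.0402 0.8537]  K=[-0.5413 -0.0707; -0.1232 -0.6500]  nu=[1.8518, -1.7501]  x^+=[1.7182, 3.1363]  P^+=[0.1684 0.0161; 0.0161 0.3317]

H_jac[0,1] = 0.0000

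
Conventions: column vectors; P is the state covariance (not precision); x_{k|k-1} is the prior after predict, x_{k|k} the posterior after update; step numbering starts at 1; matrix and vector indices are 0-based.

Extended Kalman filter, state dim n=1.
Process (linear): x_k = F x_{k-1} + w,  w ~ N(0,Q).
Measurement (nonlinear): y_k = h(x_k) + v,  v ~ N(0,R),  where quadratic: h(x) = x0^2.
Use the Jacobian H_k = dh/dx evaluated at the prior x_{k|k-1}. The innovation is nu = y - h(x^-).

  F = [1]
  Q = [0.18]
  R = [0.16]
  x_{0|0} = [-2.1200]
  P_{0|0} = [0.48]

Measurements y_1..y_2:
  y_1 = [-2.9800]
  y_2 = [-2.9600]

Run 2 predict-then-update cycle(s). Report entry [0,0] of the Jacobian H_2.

H_jac[0,0] = -0.7612

step 1: x^-=[-2.1200]  P^-=[0.6600]  H_jac=[-4.2400]  S=[12.0252]  K=[-0.2327]  nu=[-7.4744]  x^+=[-0.3806]  P^+=[0.0088]
step 2: x^-=[-0.3806]  P^-=[0.1888]  H_jac=[-0.7612]  S=[0.2694]  K=[-0.5334]  nu=[-3.1049]  x^+=[1.2757]  P^+=[0.1121]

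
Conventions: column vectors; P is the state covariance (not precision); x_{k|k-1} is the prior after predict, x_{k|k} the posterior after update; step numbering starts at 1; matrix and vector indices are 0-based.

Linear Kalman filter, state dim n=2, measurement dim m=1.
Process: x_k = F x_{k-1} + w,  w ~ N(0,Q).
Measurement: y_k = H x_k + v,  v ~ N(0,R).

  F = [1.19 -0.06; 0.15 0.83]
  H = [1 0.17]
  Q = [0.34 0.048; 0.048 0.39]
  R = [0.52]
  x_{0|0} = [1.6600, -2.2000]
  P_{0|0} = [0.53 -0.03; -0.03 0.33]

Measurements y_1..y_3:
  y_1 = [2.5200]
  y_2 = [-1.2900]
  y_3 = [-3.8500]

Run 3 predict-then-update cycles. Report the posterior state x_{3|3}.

step 1: x^-=[2.1074, -1.5770]  P^-=[1.0960 0.0968; 0.0968 0.6218]  S=[1.6669]  K=[0.6674; 0.1215]  nu=[0.6807]  x^+=[2.5617, -1.4943]  P^+=[0.3536 -0.0383; -0.0383 0.5972]
step 2: x^-=[3.1381, -0.8560]  P^-=[0.8483 0.0438; 0.0438 0.7998]  S=[1.4063]  K=[0.6085; 0.1279]  nu=[-4.2825]  x^+=[0.5321, -1.4036]  P^+=[0.3276 -0.0656; -0.0656 0.7768]
step 3: x^-=[0.7174, -1.0851]  P^-=[0.8160 0.0036; 0.0036 0.9162]  S=[1.3637]  K=[0.5988; 0.1169]  nu=[-4.3830]  x^+=[-1.9072, -1.5973]  P^+=[0.3270 -0.0918; -0.0918 0.8976]

x_post = [-1.9072, -1.5973]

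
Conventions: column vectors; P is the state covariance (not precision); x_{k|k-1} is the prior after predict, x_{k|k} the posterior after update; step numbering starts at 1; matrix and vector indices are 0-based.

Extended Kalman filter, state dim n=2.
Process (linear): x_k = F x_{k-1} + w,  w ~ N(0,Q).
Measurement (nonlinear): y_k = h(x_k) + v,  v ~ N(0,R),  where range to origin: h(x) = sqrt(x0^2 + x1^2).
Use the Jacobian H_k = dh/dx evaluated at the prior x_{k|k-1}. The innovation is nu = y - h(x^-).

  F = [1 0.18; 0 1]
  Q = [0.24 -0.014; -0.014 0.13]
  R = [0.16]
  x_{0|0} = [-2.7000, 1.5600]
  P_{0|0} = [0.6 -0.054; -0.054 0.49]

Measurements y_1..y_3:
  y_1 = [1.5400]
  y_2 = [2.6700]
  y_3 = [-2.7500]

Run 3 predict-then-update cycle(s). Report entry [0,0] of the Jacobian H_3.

step 1: x^-=[-2.4192, 1.5600]  P^-=[0.8364 0.0202; 0.0202 0.6200]  H_jac=[-0.8404 0.5419]  S=[0.9145]  K=[-0.7567; 0.3489]  nu=[-1.3386]  x^+=[-1.4063, 1.0930]  P^+=[0.3128 0.2616; 0.2616 0.5087]
step 2: x^-=[-1.2095, 1.0930]  P^-=[0.6634 0.3392; 0.3392 0.6387]  H_jac=[-0.7419 0.6705]  S=[0.4749]  K=[-0.5577; 0.3719]  nu=[1.0398]  x^+=[-1.7894, 1.4797]  P^+=[0.5158 0.4377; 0.4377 0.5730]
step 3: x^-=[-1.5230, 1.4797]  P^-=[0.9319 0.5268; 0.5268 0.7030]  H_jac=[-0.7172 0.6968]  S=[0.4542]  K=[-0.6634; 0.2467]  nu=[-4.8734]  x^+=[1.7099, 0.2773]  P^+=[0.7320 0.6011; 0.6011 0.6754]

H_jac[0,0] = -0.7172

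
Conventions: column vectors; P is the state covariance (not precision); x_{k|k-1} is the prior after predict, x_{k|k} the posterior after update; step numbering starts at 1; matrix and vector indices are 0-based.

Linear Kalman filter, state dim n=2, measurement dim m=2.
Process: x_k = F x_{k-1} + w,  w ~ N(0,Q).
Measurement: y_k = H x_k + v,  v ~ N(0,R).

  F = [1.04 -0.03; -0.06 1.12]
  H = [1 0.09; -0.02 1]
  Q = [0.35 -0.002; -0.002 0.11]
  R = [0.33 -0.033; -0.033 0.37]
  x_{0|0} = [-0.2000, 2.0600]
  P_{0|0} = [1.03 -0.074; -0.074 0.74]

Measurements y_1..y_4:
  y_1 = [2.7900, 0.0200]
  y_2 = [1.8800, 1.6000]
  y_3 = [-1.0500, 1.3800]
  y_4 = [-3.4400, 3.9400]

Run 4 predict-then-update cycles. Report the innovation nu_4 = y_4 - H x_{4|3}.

step 1: x^-=[-0.2698, 2.3192]  P^-=[1.4693 -0.1775; -0.1775 1.0519]  S=[1.7759 -0.1449; -0.1449 1.4296]  K=[0.8133 -0.0623; 0.0137 0.7397]  nu=[2.8511, -2.3046]  x^+=[2.1925, 0.6536]  P^+=[0.2744 -0.0444; -0.0444 0.2723]
step 2: x^-=[2.2606, 0.6005]  P^-=[0.6498 -0.0801; -0.0801 0.4586]  S=[0.9692 -0.0846; -0.0846 0.8320]  K=[0.6592 -0.0448; 0.0084 0.5539]  nu=[-0.4346, 1.0447]  x^+=[1.9273, 1.1756]  P^+=[0.2221 -0.0339; -0.0339 0.2040]
step 3: x^-=[1.9691, 1.2010]  P^-=[0.5925 -0.0622; -0.0622 0.3712]  S=[0.9143 -0.0736; -0.0736 0.7440]  K=[0.6390 -0.0364; 0.0088 0.5016]  nu=[-3.1272, 0.2184]  x^+=[-0.0370, 1.2829]  P^+=[0.2148 -0.0303; -0.0303 0.1847]
step 4: x^-=[-0.0770, 1.4391]  P^-=[0.5844 -0.0569; -0.0569 0.3465]  S=[0.9069 -0.0703; -0.0703 0.7190]  K=[0.6361 -0.0332; 0.0092 0.4844]  nu=[-3.4925, 2.4994]  x^+=[-2.3816, 2.6177]  P^+=[0.2136 -0.0290; -0.0290 0.1783]

innov = [-3.4925, 2.4994]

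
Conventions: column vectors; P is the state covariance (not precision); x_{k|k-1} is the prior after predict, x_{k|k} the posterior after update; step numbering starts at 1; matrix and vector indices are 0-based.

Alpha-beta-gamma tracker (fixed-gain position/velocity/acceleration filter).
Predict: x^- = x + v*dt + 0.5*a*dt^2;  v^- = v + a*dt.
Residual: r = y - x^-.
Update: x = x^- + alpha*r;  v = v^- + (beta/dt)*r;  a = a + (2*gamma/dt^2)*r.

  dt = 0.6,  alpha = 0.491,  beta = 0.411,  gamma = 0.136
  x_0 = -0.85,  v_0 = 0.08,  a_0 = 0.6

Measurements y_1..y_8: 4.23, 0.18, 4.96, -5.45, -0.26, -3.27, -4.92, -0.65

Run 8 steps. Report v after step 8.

step 1: x_pred=-0.6940  r=4.9240  x^+=1.7237  v^+=3.8129  a^+=4.3204
step 2: x_pred=4.7891  r=-4.6091  x^+=2.5260  v^+=3.2479  a^+=0.8379
step 3: x_pred=4.6256  r=0.3344  x^+=4.7898  v^+=3.9797  a^+=1.0906
step 4: x_pred=7.3739  r=-12.8239  x^+=1.0774  v^+=-4.1503  a^+=-8.5986
step 5: x_pred=-2.9606  r=2.7006  x^+=-1.6346  v^+=-7.4596  a^+=-6.5582
step 6: x_pred=-7.2908  r=4.0208  x^+=-5.3166  v^+=-8.6403  a^+=-3.5202
step 7: x_pred=-11.1344  r=6.2144  x^+=-8.0831  v^+=-6.4955  a^+=1.1751
step 8: x_pred=-11.7689  r=11.1189  x^+=-6.3095  v^+=1.8260  a^+=9.5761

v_post = 1.8260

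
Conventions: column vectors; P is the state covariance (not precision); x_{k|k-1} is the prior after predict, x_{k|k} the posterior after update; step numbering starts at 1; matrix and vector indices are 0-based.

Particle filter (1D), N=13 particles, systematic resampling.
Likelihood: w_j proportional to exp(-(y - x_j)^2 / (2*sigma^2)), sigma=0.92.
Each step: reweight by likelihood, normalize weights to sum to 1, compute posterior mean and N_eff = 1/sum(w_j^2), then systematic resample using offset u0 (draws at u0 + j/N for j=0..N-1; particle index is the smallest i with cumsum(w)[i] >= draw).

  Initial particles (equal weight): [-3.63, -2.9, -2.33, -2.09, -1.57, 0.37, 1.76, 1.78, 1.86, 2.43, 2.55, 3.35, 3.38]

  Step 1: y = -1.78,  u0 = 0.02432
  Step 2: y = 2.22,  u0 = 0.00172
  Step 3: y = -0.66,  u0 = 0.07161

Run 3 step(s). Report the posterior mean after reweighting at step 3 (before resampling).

post_mean = -1.6117

step 1: w=[0.0386, 0.1389, 0.2437, 0.2754, 0.2839, 0.0190, 0.0002, 0.0002, 0.0001, 0.0000, 0.0000, 0.0000, 0.0000]  mean=-2.1242  Neff=4.2194  idx=[0, 1, 2, 2, 2, 2, 3, 3, 3, 4, 4, 4, 4]
step 2: w=[0.0000, 0.0002, 0.0054, 0.0054, 0.0054, 0.0054, 0.0191, 0.0191, 0.0191, 0.2302, 0.2302, 0.2302, 0.2302]  mean=-1.6167  Neff=4.6922  idx=[2, 8, 9, 9, 9, 10, 10, 11, 11, 11, 12, 12, 12]
step 3: w=[0.0266, 0.0413, 0.0847, 0.0847, 0.0847, 0.0847, 0.0847, 0.0847, 0.0847, 0.0847, 0.0847, 0.0847, 0.0847]  mean=-1.6117  Neff=12.2857  idx=[2, 2, 3, 4, 5, 6, 7, 8, 9, 10, 11, 12, 12]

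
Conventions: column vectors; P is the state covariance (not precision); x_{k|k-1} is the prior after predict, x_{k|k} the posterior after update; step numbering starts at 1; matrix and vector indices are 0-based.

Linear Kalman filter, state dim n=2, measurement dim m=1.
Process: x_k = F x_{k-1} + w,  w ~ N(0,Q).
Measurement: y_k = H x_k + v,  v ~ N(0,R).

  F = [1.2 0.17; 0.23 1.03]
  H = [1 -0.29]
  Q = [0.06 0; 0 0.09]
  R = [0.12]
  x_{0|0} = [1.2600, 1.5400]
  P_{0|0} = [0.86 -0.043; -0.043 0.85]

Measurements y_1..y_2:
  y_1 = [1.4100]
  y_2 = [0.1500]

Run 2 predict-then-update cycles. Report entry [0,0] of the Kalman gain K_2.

K[0,0] = 0.8554

step 1: x^-=[1.7738, 1.8760]  P^-=[1.3054 0.3314; 0.3314 1.0169]  S=[1.3187]  K=[0.9170; 0.0277]  nu=[0.1802]  x^+=[1.9391, 1.8810]  P^+=[0.1964 0.2979; 0.2979 1.0159]
step 2: x^-=[2.6467, 2.3834]  P^-=[0.4938 0.6120; 0.6120 1.3193]  S=[0.3698]  K=[0.8554; 0.6203]  nu=[-1.8055]  x^+=[1.1023, 1.2634]  P^+=[0.2232 0.4158; 0.4158 1.1770]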